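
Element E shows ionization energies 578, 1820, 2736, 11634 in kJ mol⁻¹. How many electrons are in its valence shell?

3

Look for the largest jump between consecutive ionization energies: IE4/IE3 ≈ 4.3, far larger than any earlier ratio.
That jump marks the point where a core electron is being removed. So the atom has 3 valence electrons.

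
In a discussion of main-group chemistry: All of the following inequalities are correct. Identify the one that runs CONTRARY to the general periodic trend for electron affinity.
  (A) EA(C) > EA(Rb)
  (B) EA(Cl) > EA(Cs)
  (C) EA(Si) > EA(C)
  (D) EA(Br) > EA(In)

(C)

The general trend: electron affinity increases across a period and decreases down a group.
(A) C (period 2, group 14) vs Rb (period 5, group 1): the stated order agrees with the simple trend.
(B) Cl (period 3, group 17) vs Cs (period 6, group 1): the stated order agrees with the simple trend.
(C) Si (period 3, group 14) vs C (period 2, group 14): the stated order contradicts the simple trend.
(D) Br (period 4, group 17) vs In (period 5, group 13): the stated order agrees with the simple trend.
The exception is (C): Si's larger, more diffuse 3p orbitals accept an added electron slightly more readily than C's compact 2p.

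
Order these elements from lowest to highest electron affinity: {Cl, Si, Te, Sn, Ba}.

Ba < Sn < Si < Te < Cl

Si is in period 3, group 14; Cl is in period 3, group 17; Sn is in period 5, group 14; Te is in period 5, group 16; Ba is in period 6, group 2.
Adding an electron releases more energy for atoms nearer the top right (short of the noble gases).
Here both period and group differ, so the two effects have to be weighed against each other.
Sn > Ba: relative to Ba, both the across-period and down-group shifts push Sn's electron affinity up.
Si > Sn: they share group 14; the group trend gives Si the larger value.
Te > Si: period and group pull opposite ways; the across-period shift dominates (190 vs 134 kJ/mol).
Cl > Te: relative to Te, both the across-period and down-group shifts push Cl's electron affinity up.
For reference (kJ/mol): Si 134, Cl 349, Sn 107, Te 190, Ba 14.
So from lowest to highest: Ba < Sn < Si < Te < Cl.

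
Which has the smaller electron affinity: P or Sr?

P is in period 3, group 15; Sr is in period 5, group 2.
EA tends to increase across a period and decrease down a group, though the pattern is less regular than for IE or radius.
Neither a single period nor a single group — weigh both effects.
P > Sr: relative to Sr, both the across-period and down-group shifts push P's electron affinity up.
Tabulated electron affinity (kJ/mol): P 72, Sr 5.
So Sr has the smaller electron affinity (Sr < P).

Sr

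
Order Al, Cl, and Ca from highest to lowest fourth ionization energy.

The fourth ionization energy removes an electron from the +3 ion. For each element: Al³⁺ is the bare [Ne] core; Cl³⁺ still has 4 valence electrons; Ca³⁺ is already 1 electron into the core.
Pulling an electron out of a noble-gas core costs far more than removing a remaining valence electron, so Ca and Al sit at the high end of IE_4.
Tabulated IE_4 (kJ/mol): Al 11577, Cl 5159, Ca 6491.
Putting it together, IE_4: Cl < Ca < Al.

Al > Ca > Cl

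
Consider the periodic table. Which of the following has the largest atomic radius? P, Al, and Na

Na

Na is in period 3, group 1; Al is in period 3, group 13; P is in period 3, group 15.
Atomic radius shrinks across a period as nuclear charge pulls the same shell inward, and grows down a group as new shells are added.
All lie in period 3, so atomic radius increases right to left.
The largest atomic radius among these belongs to Na.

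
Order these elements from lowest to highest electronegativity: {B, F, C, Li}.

Electronegativity increases across a period and decreases down a group, tracking effective nuclear charge and atomic size.
All lie in period 2, so electronegativity increases left to right.
So from lowest to highest: Li < B < C < F.

Li < B < C < F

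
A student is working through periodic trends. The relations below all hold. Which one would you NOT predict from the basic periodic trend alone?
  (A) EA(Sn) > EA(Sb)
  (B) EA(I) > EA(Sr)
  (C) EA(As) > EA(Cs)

The general trend: electron affinity increases across a period and decreases down a group.
(A) Sn (period 5, group 14) vs Sb (period 5, group 15): the stated order contradicts the simple trend.
(B) I (period 5, group 17) vs Sr (period 5, group 2): the stated order agrees with the simple trend.
(C) As (period 4, group 15) vs Cs (period 6, group 1): the stated order agrees with the simple trend.
The exception is (A): adding an electron to Sb's half-filled 5p³ is unfavourable, so Sn has the more exothermic EA.

(A)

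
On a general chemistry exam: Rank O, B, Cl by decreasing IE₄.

B > O > Cl

Consider each +3 ion: O³⁺ still has 3 valence electrons; B³⁺ is the bare [He] core; Cl³⁺ still has 4 valence electrons.
Core electrons are held far more tightly than valence electrons, so B tops the IE_4 order.
Valence configurations: O³⁺ [He]2s²2p¹, Cl³⁺ [Ne]3s²3p².
Tabulated IE_4 (kJ/mol): O 7469, B 25026, Cl 5159.
Overall IE_4 order: Cl < O < B.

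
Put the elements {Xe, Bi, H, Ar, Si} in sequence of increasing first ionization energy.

H is in period 1, group 1; Si is in period 3, group 14; Ar is in period 3, group 18; Xe is in period 5, group 18; Bi is in period 6, group 15.
IE₁ increases left→right with effective nuclear charge and decreases top→bottom as the valence shell moves farther out.
Here both period and group differ, so the two effects have to be weighed against each other.
Si > Bi: the two effects oppose for this pair; the down-group effect wins (786 vs 703 kJ/mol).
Xe > Si: period and group pull opposite ways; the across-period shift dominates (1170 vs 786 kJ/mol).
H > Xe: the two effects oppose for this pair; the down-group effect wins (1312 vs 1170 kJ/mol).
Ar > H: period and group pull opposite ways; the across-period shift dominates (1521 vs 1312 kJ/mol).
For reference (kJ/mol): H 1312, Si 786, Ar 1521, Xe 1170, Bi 703.
So from lowest to highest: Bi < Si < Xe < H < Ar.

Bi < Si < Xe < H < Ar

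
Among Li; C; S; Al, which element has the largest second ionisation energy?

Li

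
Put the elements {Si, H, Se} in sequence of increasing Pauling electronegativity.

H is in period 1, group 1; Si is in period 3, group 14; Se is in period 4, group 16.
Atoms toward the upper right of the periodic table pull bonding electrons most strongly.
Neither a single period nor a single group — weigh both effects.
H > Si: period and group pull opposite ways; the down-group shift dominates (2.20 vs 1.90).
Se > H: period and group pull opposite ways; the across-period shift dominates (2.55 vs 2.20).
Tabulated electronegativity (Pauling): H 2.20, Si 1.90, Se 2.55.
So from lowest to highest: Si < H < Se.

Si < H < Se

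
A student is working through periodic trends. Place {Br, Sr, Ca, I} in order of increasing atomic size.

Ca is in period 4, group 2; Br is in period 4, group 17; Sr is in period 5, group 2; I is in period 5, group 17.
Across a period the added protons contract the valence shell; down a group each new principal shell makes the atom larger.
Here both period and group differ, so the two effects have to be weighed against each other.
I > Br: I sits below Br in group 17, so the down-group effect alone puts I larger.
Ca > I: period and group pull opposite ways; the across-period shift dominates (171 vs 133 pm).
Sr > Ca: Sr sits below Ca in group 2, so the down-group effect alone puts Sr larger.
Tabulated atomic radius (pm): Ca 171, Br 114, Sr 185, I 133.
So from smallest to largest: Br < I < Ca < Sr.

Br < I < Ca < Sr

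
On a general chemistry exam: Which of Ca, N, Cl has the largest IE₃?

Ca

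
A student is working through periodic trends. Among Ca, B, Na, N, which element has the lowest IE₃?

B

Consider each +2 ion: Ca²⁺ is the bare [Ar] core; B²⁺ still has 1 valence electron; Na²⁺ is already 1 electron into the core; N²⁺ still has 3 valence electrons.
Pulling an electron out of a noble-gas core costs far more than removing a remaining valence electron, so Ca and Na sit at the high end of IE_3.
Valence configurations: B²⁺ [He]2s¹, N²⁺ [He]2s²2p¹.
The numbers (kJ/mol): Ca 4912, B 3660, Na 6910, N 4578.
Overall IE_3 order: B < N < Ca < Na.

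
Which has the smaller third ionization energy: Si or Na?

Si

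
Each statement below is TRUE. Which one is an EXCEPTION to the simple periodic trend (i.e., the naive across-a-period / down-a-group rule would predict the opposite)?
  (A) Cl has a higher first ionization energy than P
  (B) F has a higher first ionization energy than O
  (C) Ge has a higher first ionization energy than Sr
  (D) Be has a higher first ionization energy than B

(D)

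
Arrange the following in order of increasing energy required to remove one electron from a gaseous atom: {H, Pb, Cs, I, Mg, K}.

H is in period 1, group 1; Mg is in period 3, group 2; K is in period 4, group 1; I is in period 5, group 17; Cs is in period 6, group 1; Pb is in period 6, group 14.
IE₁ increases left→right with effective nuclear charge and decreases top→bottom as the valence shell moves farther out.
Here both period and group differ, so the two effects have to be weighed against each other.
K > Cs: K sits above Cs in group 1, so the down-group effect alone puts K higher.
Pb > K: the two effects oppose for this pair; the across-period effect wins (716 vs 419 kJ/mol).
Mg > Pb: the two effects oppose for this pair; the down-group effect wins (738 vs 716 kJ/mol).
I > Mg: period and group pull opposite ways; the across-period shift dominates (1008 vs 738 kJ/mol).
H > I: the two effects oppose for this pair; the down-group effect wins (1312 vs 1008 kJ/mol).
For reference (kJ/mol): H 1312, Mg 738, K 419, I 1008, Cs 376, Pb 716.
So from lowest to highest: Cs < K < Pb < Mg < I < H.

Cs, K, Pb, Mg, I, H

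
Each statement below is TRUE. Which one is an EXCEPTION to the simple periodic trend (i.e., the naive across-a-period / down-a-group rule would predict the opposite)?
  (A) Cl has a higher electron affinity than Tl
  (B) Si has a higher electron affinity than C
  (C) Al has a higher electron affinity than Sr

(B)

The general trend: electron affinity increases across a period and decreases down a group.
(A) Cl (period 3, group 17) vs Tl (period 6, group 13): the stated order agrees with the simple trend.
(B) Si (period 3, group 14) vs C (period 2, group 14): the stated order contradicts the simple trend.
(C) Al (period 3, group 13) vs Sr (period 5, group 2): the stated order agrees with the simple trend.
The exception is (B): Si's larger, more diffuse 3p orbitals accept an added electron slightly more readily than C's compact 2p.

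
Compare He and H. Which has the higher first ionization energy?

He

Removing the outermost electron gets harder across a period and easier down a group.
All lie in period 1, so first ionization energy increases left to right.
So He has the higher first ionization energy (He > H).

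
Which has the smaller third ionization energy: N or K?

After 2 electrons have been removed, what remains? N²⁺ still has 3 valence electrons; K²⁺ is already 1 electron into the core.
Usually core removal costs more than valence removal, but here the competition is close: a tightly held n=2 valence electron can cost more to remove than an n=3 core electron, so the actual values have to decide it.
Approximate IE_3 values (kJ/mol): N 4578, K 4420.
So the third ionization energies run K < N.

K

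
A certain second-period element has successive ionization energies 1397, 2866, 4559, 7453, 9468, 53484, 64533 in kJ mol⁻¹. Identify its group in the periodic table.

Group 15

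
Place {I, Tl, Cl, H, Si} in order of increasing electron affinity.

Tl < H < Si < I < Cl

H is in period 1, group 1; Si is in period 3, group 14; Cl is in period 3, group 17; I is in period 5, group 17; Tl is in period 6, group 13.
EA tends to increase across a period and decrease down a group, though the pattern is less regular than for IE or radius.
These span different periods and groups, so the two trends combine.
H > Tl: the two effects oppose for this pair; the down-group effect wins (73 vs 19 kJ/mol).
Si > H: period and group pull opposite ways; the across-period shift dominates (134 vs 73 kJ/mol).
I > Si: period and group pull opposite ways; the across-period shift dominates (295 vs 134 kJ/mol).
Cl > I: Cl sits above I in group 17, so the down-group effect alone puts Cl higher.
For reference (kJ/mol): H 73, Si 134, Cl 349, I 295, Tl 19.
So from lowest to highest: Tl < H < Si < I < Cl.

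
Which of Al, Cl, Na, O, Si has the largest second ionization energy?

Na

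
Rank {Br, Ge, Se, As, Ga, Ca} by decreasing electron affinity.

Br > Se > Ge > As > Ga > Ca

Ca is in period 4, group 2; Ga is in period 4, group 13; Ge is in period 4, group 14; As is in period 4, group 15; Se is in period 4, group 16; Br is in period 4, group 17.
EA tends to increase across a period and decrease down a group, though the pattern is less regular than for IE or radius.
All lie in period 4; the across-period trend (electron affinity increases left to right) applies, with the exception below.
Note the exception: Ge has a higher electron affinity than As, contrary to the simple trend — adding an electron to As's half-filled 4p³ is unfavourable, so Ge (4p²) has the more exothermic EA.
For reference (kJ/mol): Ca 2, Ga 29, Ge 119, As 78, Se 195, Br 325.
So from highest to lowest: Br > Se > Ge > As > Ga > Ca.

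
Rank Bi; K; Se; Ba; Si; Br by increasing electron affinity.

Si is in period 3, group 14; K is in period 4, group 1; Se is in period 4, group 16; Br is in period 4, group 17; Ba is in period 6, group 2; Bi is in period 6, group 15.
Electron affinity generally becomes more exothermic across a period toward the halogens and less exothermic down a group.
Here both period and group differ, so the two effects have to be weighed against each other.
K > Ba: period and group pull opposite ways; the down-group shift dominates (48 vs 14 kJ/mol).
Bi > K: period and group pull opposite ways; the across-period shift dominates (91 vs 48 kJ/mol).
Si > Bi: the two effects oppose for this pair; the down-group effect wins (134 vs 91 kJ/mol).
Se > Si: period and group pull opposite ways; the across-period shift dominates (195 vs 134 kJ/mol).
Br > Se: both are in period 4; the period trend gives Br the larger value.
For reference (kJ/mol): Si 134, K 48, Se 195, Br 325, Ba 14, Bi 91.
So from lowest to highest: Ba < K < Bi < Si < Se < Br.

Ba, K, Bi, Si, Se, Br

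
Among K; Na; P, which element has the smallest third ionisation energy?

P

Consider each +2 ion: K²⁺ is already 1 electron into the core; Na²⁺ is already 1 electron into the core; P²⁺ still has 3 valence electrons.
Core electrons are held far more tightly than valence electrons, so K and Na top the IE_3 order.
Tabulated IE_3 (kJ/mol): K 4420, Na 6910, P 2914.
Putting it together, IE_3: P < K < Na.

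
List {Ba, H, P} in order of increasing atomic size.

H, P, Ba

Across a period the added protons contract the valence shell; down a group each new principal shell makes the atom larger.
These span different periods and groups, so the two trends combine.
P > H: period and group pull opposite ways; the down-group shift dominates (111 vs 32 pm).
Ba > P: relative to P, both the across-period and down-group shifts push Ba's atomic radius up.
For reference (pm): H 32, P 111, Ba 196.
So from smallest to largest: H < P < Ba.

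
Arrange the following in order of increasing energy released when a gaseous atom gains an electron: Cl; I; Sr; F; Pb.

Sr < Pb < I < F < Cl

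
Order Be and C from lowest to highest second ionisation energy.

The second ionization energy removes an electron from the +1 ion. For each element: Be⁺ still has 1 valence electron; C⁺ still has 3 valence electrons.
All are still removing valence electrons, so compare the +1 ions as you would atoms: IE_2 generally rises across a period (higher Z_eff) and falls down a group (larger shell), subject to the usual subshell exceptions.
Valence configurations: Be⁺ [He]2s¹, C⁺ [He]2s²2p¹.
The numbers (kJ/mol): Be 1757, C 2353.
Overall IE_2 order: Be < C.

Be, C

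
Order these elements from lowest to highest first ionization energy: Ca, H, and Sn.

First ionization energy rises across a period (greater Z_eff holds electrons more tightly) and falls down a group (valence electrons are farther from the nucleus).
Neither a single period nor a single group — weigh both effects.
Sn > Ca: period and group pull opposite ways; the across-period shift dominates (709 vs 590 kJ/mol).
H > Sn: the two effects oppose for this pair; the down-group effect wins (1312 vs 709 kJ/mol).
Tabulated first ionization energy (kJ/mol): H 1312, Ca 590, Sn 709.
So from lowest to highest: Ca < Sn < H.

Ca < Sn < H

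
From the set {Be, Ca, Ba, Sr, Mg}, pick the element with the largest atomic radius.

Ba

Radius decreases left→right (rising Z_eff, same n) and increases top→bottom (higher n).
All are in group 2, so atomic radius increases down the group.
The largest atomic radius among these belongs to Ba.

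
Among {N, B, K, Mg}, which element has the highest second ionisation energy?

Consider each +1 ion: N⁺ still has 4 valence electrons; B⁺ still has 2 valence electrons; K⁺ is the bare [Ar] core; Mg⁺ still has 1 valence electron.
Breaking into a closed-shell core is much more expensive than removing a leftover valence electron — K has the largest IE_2 here.
Valence configurations: N⁺ [He]2s²2p², B⁺ [He]2s², Mg⁺ [Ne]3s¹.
Approximate IE_2 values (kJ/mol): N 2856, B 2427, K 3052, Mg 1451.
Putting it together, IE_2: Mg < B < N < K.

K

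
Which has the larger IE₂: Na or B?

Na

After 1 electron has been removed, what remains? Na⁺ is the bare [Ne] core; B⁺ still has 2 valence electrons.
Pulling an electron out of a noble-gas core costs far more than removing a remaining valence electron, so Na sits at the high end of IE_2.
Tabulated IE_2 (kJ/mol): Na 4562, B 2427.
Overall IE_2 order: B < Na.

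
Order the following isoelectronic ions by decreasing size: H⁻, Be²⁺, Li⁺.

All of these have 2 electrons, so size is governed by nuclear charge alone: the more protons, the stronger the pull on the same electron cloud, and the smaller the ion.
Nuclear charges: Be²⁺ (Z=4), Li⁺ (Z=3), H⁻ (Z=1).
Largest to smallest: H⁻ > Li⁺ > Be²⁺.

H⁻ > Li⁺ > Be²⁺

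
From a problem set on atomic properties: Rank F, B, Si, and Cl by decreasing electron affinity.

B is in period 2, group 13; F is in period 2, group 17; Si is in period 3, group 14; Cl is in period 3, group 17.
Atoms with high Z_eff and room in the valence shell (especially the halogens) have the most exothermic electron affinities.
Here both period and group differ, so the two effects have to be weighed against each other.
Si > B: period and group pull opposite ways; the across-period shift dominates (134 vs 27 kJ/mol).
F > Si: both effects reinforce here, so F is clearly the higher of the two.
Cl > F: this pair runs against the simple trend — see the exception note.
Note the exception: Cl has a higher electron affinity than F, contrary to the simple trend — F's small 2p subshell makes the incoming electron feel strong e⁻–e⁻ repulsion, so Cl actually releases more energy on gaining an electron.
Tabulated electron affinity (kJ/mol): B 27, F 328, Si 134, Cl 349.
So from highest to lowest: Cl > F > Si > B.

Cl, F, Si, B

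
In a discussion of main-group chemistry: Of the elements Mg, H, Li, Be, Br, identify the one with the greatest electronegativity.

H is in period 1, group 1; Li is in period 2, group 1; Be is in period 2, group 2; Mg is in period 3, group 2; Br is in period 4, group 17.
Electronegativity increases across a period and decreases down a group, tracking effective nuclear charge and atomic size.
Here both period and group differ, so the two effects have to be weighed against each other.
Mg > Li: period and group pull opposite ways; the across-period shift dominates (1.31 vs 0.98).
Be > Mg: Be sits above Mg in group 2, so the down-group effect alone puts Be higher.
H > Be: period and group pull opposite ways; the down-group shift dominates (2.20 vs 1.57).
Br > H: period and group pull opposite ways; the across-period shift dominates (2.96 vs 2.20).
For reference (Pauling): H 2.20, Li 0.98, Be 1.57, Mg 1.31, Br 2.96.
The greatest electronegativity among these belongs to Br.

Br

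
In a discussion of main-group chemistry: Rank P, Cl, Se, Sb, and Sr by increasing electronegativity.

Sr, Sb, P, Se, Cl

EN rises left→right (higher Z_eff, smaller atoms) and falls top→bottom (larger, more shielded atoms).
These span different periods and groups, so the two trends combine.
Sb > Sr: Sb lies to the right of Sr in period 5, so the across-period effect alone puts Sb higher.
P > Sb: P sits above Sb in group 15, so the down-group effect alone puts P higher.
Se > P: the two effects oppose for this pair; the across-period effect wins (2.55 vs 2.19).
Cl > Se: both effects reinforce here, so Cl is clearly the higher of the two.
Approximate values (Pauling): P 2.19, Cl 3.16, Se 2.55, Sr 0.95, Sb 2.05.
So from lowest to highest: Sr < Sb < P < Se < Cl.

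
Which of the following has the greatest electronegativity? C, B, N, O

O

B is in period 2, group 13; C is in period 2, group 14; N is in period 2, group 15; O is in period 2, group 16.
Atoms toward the upper right of the periodic table pull bonding electrons most strongly.
All lie in period 2, so electronegativity increases left to right.
The greatest electronegativity among these belongs to O.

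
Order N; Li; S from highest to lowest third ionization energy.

After 2 electrons have been removed, what remains? N²⁺ still has 3 valence electrons; Li²⁺ is already 1 electron into the core; S²⁺ still has 4 valence electrons.
Pulling an electron out of a noble-gas core costs far more than removing a remaining valence electron, so Li sits at the high end of IE_3.
Valence configurations: N²⁺ [He]2s²2p¹, S²⁺ [Ne]3s²3p².
The numbers (kJ/mol): N 4578, Li 11815, S 3357.
Putting it together, IE_3: S < N < Li.

Li, N, S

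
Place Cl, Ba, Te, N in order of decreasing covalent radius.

N is in period 2, group 15; Cl is in period 3, group 17; Te is in period 5, group 16; Ba is in period 6, group 2.
Radius decreases left→right (rising Z_eff, same n) and increases top→bottom (higher n).
These span different periods and groups, so the two trends combine.
Cl > N: period and group pull opposite ways; the down-group shift dominates (99 vs 71 pm).
Te > Cl: both effects reinforce here, so Te is clearly the larger of the two.
Ba > Te: both effects reinforce here, so Ba is clearly the larger of the two.
Tabulated atomic radius (pm): N 71, Cl 99, Te 136, Ba 196.
So from largest to smallest: Ba > Te > Cl > N.

Ba > Te > Cl > N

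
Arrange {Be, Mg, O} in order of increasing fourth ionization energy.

O, Mg, Be

After 3 electrons have been removed, what remains? Be³⁺ is already 1 electron into the core; Mg³⁺ is already 1 electron into the core; O³⁺ still has 3 valence electrons.
Pulling an electron out of a noble-gas core costs far more than removing a remaining valence electron, so Mg and Be sit at the high end of IE_4.
The numbers (kJ/mol): Be 21007, Mg 10543, O 7469.
Overall IE_4 order: O < Mg < Be.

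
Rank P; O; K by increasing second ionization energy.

P < K < O

After 1 electron has been removed, what remains? P⁺ still has 4 valence electrons; O⁺ still has 5 valence electrons; K⁺ is the bare [Ar] core.
Usually core removal costs more than valence removal, but here the competition is close: a tightly held n=2 valence electron can cost more to remove than an n=3 core electron, so the actual values have to decide it.
Valence configurations: P⁺ [Ne]3s²3p², O⁺ [He]2s²2p³.
Tabulated IE_2 (kJ/mol): P 1907, O 3388, K 3052.
Overall IE_2 order: P < K < O.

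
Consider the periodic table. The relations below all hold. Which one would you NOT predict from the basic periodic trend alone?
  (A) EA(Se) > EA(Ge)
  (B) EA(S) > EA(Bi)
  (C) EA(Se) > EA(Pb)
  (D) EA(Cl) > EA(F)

(D)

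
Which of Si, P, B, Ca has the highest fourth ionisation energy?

After 3 electrons have been removed, what remains? Si³⁺ still has 1 valence electron; P³⁺ still has 2 valence electrons; B³⁺ is the bare [He] core; Ca³⁺ is already 1 electron into the core.
Pulling an electron out of a noble-gas core costs far more than removing a remaining valence electron, so Ca and B sit at the high end of IE_4.
Valence configurations: Si³⁺ [Ne]3s¹, P³⁺ [Ne]3s².
The numbers (kJ/mol): Si 4356, P 4964, B 25026, Ca 6491.
Overall IE_4 order: Si < P < Ca < B.

B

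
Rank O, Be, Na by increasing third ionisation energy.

O < Na < Be

After 2 electrons have been removed, what remains? O²⁺ still has 4 valence electrons; Be²⁺ is the bare [He] core; Na²⁺ is already 1 electron into the core.
Pulling an electron out of a noble-gas core costs far more than removing a remaining valence electron, so Na and Be sit at the high end of IE_3.
Approximate IE_3 values (kJ/mol): O 5300, Be 14849, Na 6910.
So the third ionization energies run O < Na < Be.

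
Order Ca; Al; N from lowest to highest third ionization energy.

IE_3 is the cost of taking one more electron from the +2 cation: Ca²⁺ is the bare [Ar] core; Al²⁺ still has 1 valence electron; N²⁺ still has 3 valence electrons.
Breaking into a closed-shell core is much more expensive than removing a leftover valence electron — Ca has the largest IE_3 here.
Valence configurations: Al²⁺ [Ne]3s¹, N²⁺ [He]2s²2p¹.
Tabulated IE_3 (kJ/mol): Ca 4912, Al 2745, N 4578.
Putting it together, IE_3: Al < N < Ca.

Al, N, Ca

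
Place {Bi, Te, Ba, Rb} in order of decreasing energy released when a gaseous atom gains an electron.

Rb is in period 5, group 1; Te is in period 5, group 16; Ba is in period 6, group 2; Bi is in period 6, group 15.
EA tends to increase across a period and decrease down a group, though the pattern is less regular than for IE or radius.
Neither a single period nor a single group — weigh both effects.
Rb > Ba: period and group pull opposite ways; the down-group shift dominates (47 vs 14 kJ/mol).
Bi > Rb: period and group pull opposite ways; the across-period shift dominates (91 vs 47 kJ/mol).
Te > Bi: both effects reinforce here, so Te is clearly the higher of the two.
Tabulated electron affinity (kJ/mol): Rb 47, Te 190, Ba 14, Bi 91.
So from highest to lowest: Te > Bi > Rb > Ba.

Te, Bi, Rb, Ba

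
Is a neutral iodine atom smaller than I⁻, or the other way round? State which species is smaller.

Forming I⁻ adds 1 electron to I. More electron–electron repulsion in the same shell, with unchanged nuclear charge, lets the cloud expand.
An anion is larger than its parent atom: I⁻ > I.

I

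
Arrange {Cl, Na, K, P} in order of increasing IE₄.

After 3 electrons have been removed, what remains? Cl³⁺ still has 4 valence electrons; Na³⁺ is already 2 electrons into the core; K³⁺ is already 2 electrons into the core; P³⁺ still has 2 valence electrons.
Pulling an electron out of a noble-gas core costs far more than removing a remaining valence electron, so K and Na sit at the high end of IE_4.
Valence configurations: Cl³⁺ [Ne]3s²3p², P³⁺ [Ne]3s².
The numbers (kJ/mol): Cl 5159, Na 9543, K 5877, P 4964.
So the fourth ionization energies run P < Cl < K < Na.

P, Cl, K, Na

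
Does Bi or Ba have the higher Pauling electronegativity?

Atoms toward the upper right of the periodic table pull bonding electrons most strongly.
All lie in period 6, so electronegativity increases left to right.
So Bi has the higher Pauling electronegativity (Bi > Ba).

Bi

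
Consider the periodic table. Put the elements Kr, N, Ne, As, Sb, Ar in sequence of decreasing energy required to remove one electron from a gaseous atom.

N is in period 2, group 15; Ne is in period 2, group 18; Ar is in period 3, group 18; As is in period 4, group 15; Kr is in period 4, group 18; Sb is in period 5, group 15.
IE₁ increases left→right with effective nuclear charge and decreases top→bottom as the valence shell moves farther out.
These span different periods and groups, so the two trends combine.
As > Sb: As sits above Sb in group 15, so the down-group effect alone puts As higher.
Kr > As: Kr lies to the right of As in period 4, so the across-period effect alone puts Kr higher.
N > Kr: period and group pull opposite ways; the down-group shift dominates (1402 vs 1351 kJ/mol).
Ar > N: the two effects oppose for this pair; the across-period effect wins (1521 vs 1402 kJ/mol).
Ne > Ar: Ne sits above Ar in group 18, so the down-group effect alone puts Ne higher.
Tabulated first ionization energy (kJ/mol): N 1402, Ne 2081, Ar 1521, As 947, Kr 1351, Sb 831.
So from highest to lowest: Ne > Ar > N > Kr > As > Sb.

Ne > Ar > N > Kr > As > Sb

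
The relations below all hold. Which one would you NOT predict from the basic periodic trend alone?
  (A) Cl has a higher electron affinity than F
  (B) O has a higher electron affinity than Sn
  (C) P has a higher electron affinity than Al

(A)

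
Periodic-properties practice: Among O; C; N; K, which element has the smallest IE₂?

IE_2 is the cost of taking one more electron from the +1 cation: O⁺ still has 5 valence electrons; C⁺ still has 3 valence electrons; N⁺ still has 4 valence electrons; K⁺ is the bare [Ar] core.
Usually core removal costs more than valence removal, but here the competition is close: a tightly held n=2 valence electron can cost more to remove than an n=3 core electron, so the actual values have to decide it.
Valence configurations: O⁺ [He]2s²2p³, C⁺ [He]2s²2p¹, N⁺ [He]2s²2p².
The numbers (kJ/mol): O 3388, C 2353, N 2856, K 3052.
Putting it together, IE_2: C < N < K < O.

C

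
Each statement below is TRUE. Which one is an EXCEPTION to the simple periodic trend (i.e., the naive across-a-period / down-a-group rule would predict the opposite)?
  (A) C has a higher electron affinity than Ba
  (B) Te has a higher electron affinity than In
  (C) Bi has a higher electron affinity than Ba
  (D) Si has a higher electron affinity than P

(D)

The general trend: electron affinity increases across a period and decreases down a group.
(A) C (period 2, group 14) vs Ba (period 6, group 2): the stated order agrees with the simple trend.
(B) Te (period 5, group 16) vs In (period 5, group 13): the stated order agrees with the simple trend.
(C) Bi (period 6, group 15) vs Ba (period 6, group 2): the stated order agrees with the simple trend.
(D) Si (period 3, group 14) vs P (period 3, group 15): the stated order contradicts the simple trend.
The exception is (D): adding an electron to P's half-filled 3p³ is unfavourable, so Si (3p²) has the more exothermic EA.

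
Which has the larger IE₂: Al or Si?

Al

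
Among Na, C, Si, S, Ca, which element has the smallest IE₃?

Si

IE_3 is the cost of taking one more electron from the +2 cation: Na²⁺ is already 1 electron into the core; C²⁺ still has 2 valence electrons; Si²⁺ still has 2 valence electrons; S²⁺ still has 4 valence electrons; Ca²⁺ is the bare [Ar] core.
Pulling an electron out of a noble-gas core costs far more than removing a remaining valence electron, so Ca and Na sit at the high end of IE_3.
Valence configurations: C²⁺ [He]2s², Si²⁺ [Ne]3s², S²⁺ [Ne]3s²3p².
Tabulated IE_3 (kJ/mol): Na 6910, C 4620, Si 3232, S 3357, Ca 4912.
Putting it together, IE_3: Si < S < C < Ca < Na.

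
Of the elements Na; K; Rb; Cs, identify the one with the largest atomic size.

Na is in period 3, group 1; K is in period 4, group 1; Rb is in period 5, group 1; Cs is in period 6, group 1.
Moving right in a period, electrons are added to the same shell under a stronger nuclear pull, so atoms get smaller; moving down, a new shell is opened and atoms get larger.
All are in group 1, so atomic radius increases down the group.
The largest atomic size among these belongs to Cs.

Cs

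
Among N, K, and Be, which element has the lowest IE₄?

K

The fourth ionization energy removes an electron from the +3 ion. For each element: N³⁺ still has 2 valence electrons; K³⁺ is already 2 electrons into the core; Be³⁺ is already 1 electron into the core.
Usually core removal costs more than valence removal, but here the competition is close: a tightly held n=2 valence electron can cost more to remove than an n=3 core electron, so the actual values have to decide it.
Approximate IE_4 values (kJ/mol): N 7475, K 5877, Be 21007.
Hence IE_4: K < N < Be.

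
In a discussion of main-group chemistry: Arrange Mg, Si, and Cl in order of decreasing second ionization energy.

IE_2 is the cost of taking one more electron from the +1 cation: Mg⁺ still has 1 valence electron; Si⁺ still has 3 valence electrons; Cl⁺ still has 6 valence electrons.
All are still removing valence electrons, so compare the +1 ions as you would atoms: IE_2 generally rises across a period (higher Z_eff) and falls down a group (larger shell), subject to the usual subshell exceptions.
Valence configurations: Mg⁺ [Ne]3s¹, Si⁺ [Ne]3s²3p¹, Cl⁺ [Ne]3s²3p⁴.
The numbers (kJ/mol): Mg 1451, Si 1577, Cl 2298.
Hence IE_2: Mg < Si < Cl.

Cl > Si > Mg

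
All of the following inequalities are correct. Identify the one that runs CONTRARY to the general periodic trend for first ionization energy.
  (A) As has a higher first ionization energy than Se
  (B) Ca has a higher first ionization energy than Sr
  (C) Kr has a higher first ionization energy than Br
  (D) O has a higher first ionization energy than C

The general trend: first ionization energy increases across a period and decreases down a group.
(A) As (period 4, group 15) vs Se (period 4, group 16): the stated order contradicts the simple trend.
(B) Ca (period 4, group 2) vs Sr (period 5, group 2): the stated order agrees with the simple trend.
(C) Kr (period 4, group 18) vs Br (period 4, group 17): the stated order agrees with the simple trend.
(D) O (period 2, group 16) vs C (period 2, group 14): the stated order agrees with the simple trend.
The exception is (A): Se (4p⁴) ionizes more easily than half-filled As (4p³).

(A)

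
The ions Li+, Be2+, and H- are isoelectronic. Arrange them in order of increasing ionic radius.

All of these have 2 electrons, so size is governed by nuclear charge alone: the more protons, the stronger the pull on the same electron cloud, and the smaller the ion.
Nuclear charges: Be2+ (Z=4), Li+ (Z=3), H- (Z=1).
Smallest to largest: Be2+ < Li+ < H-.

Be2+ < Li+ < H-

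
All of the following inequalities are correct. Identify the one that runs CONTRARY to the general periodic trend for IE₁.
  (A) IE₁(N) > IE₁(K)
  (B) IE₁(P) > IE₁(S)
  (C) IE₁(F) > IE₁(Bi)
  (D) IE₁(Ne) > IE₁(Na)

(B)

The general trend: IE₁ increases across a period and decreases down a group.
(A) N (period 2, group 15) vs K (period 4, group 1): the stated order agrees with the simple trend.
(B) P (period 3, group 15) vs S (period 3, group 16): the stated order contradicts the simple trend.
(C) F (period 2, group 17) vs Bi (period 6, group 15): the stated order agrees with the simple trend.
(D) Ne (period 2, group 18) vs Na (period 3, group 1): the stated order agrees with the simple trend.
The exception is (B): S (3p⁴) ionizes more easily than half-filled P (3p³) because the paired 3p electron in S is pushed out by e⁻–e⁻ repulsion.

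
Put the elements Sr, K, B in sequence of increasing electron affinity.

B is in period 2, group 13; K is in period 4, group 1; Sr is in period 5, group 2.
Adding an electron releases more energy for atoms nearer the top right (short of the noble gases).
These span different periods and groups, so the two trends combine.
B > Sr: relative to Sr, both the across-period and down-group shifts push B's electron affinity up.
K > B: this pair runs against the simple trend — see the exception note.
Note the exception: K has a higher electron affinity than B, contrary to the simple trend — B's ns²np¹ configuration gives only a small electron affinity — the sparsely filled np subshell binds an added electron weakly.
For reference (kJ/mol): B 27, K 48, Sr 5.
So from lowest to highest: Sr < B < K.

Sr < B < K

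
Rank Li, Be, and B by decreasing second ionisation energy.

Li > B > Be

IE_2 is the cost of taking one more electron from the +1 cation: Li⁺ is the bare [He] core; Be⁺ still has 1 valence electron; B⁺ still has 2 valence electrons.
Breaking into a closed-shell core is much more expensive than removing a leftover valence electron — Li has the largest IE_2 here.
Valence configurations: Be⁺ [He]2s¹, B⁺ [He]2s².
Approximate IE_2 values (kJ/mol): Li 7298, Be 1757, B 2427.
Putting it together, IE_2: Be < B < Li.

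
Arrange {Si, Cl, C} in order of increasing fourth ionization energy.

Si < Cl < C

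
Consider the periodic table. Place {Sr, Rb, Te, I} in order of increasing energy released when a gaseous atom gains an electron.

Sr < Rb < Te < I

Adding an electron releases more energy for atoms nearer the top right (short of the noble gases).
All lie in period 5; the across-period trend (electron affinity increases left to right) applies, with the exception below.
Note the exception: Rb has a higher electron affinity than Sr, contrary to the simple trend — adding an electron to Sr (ns²) has to open a new, higher-energy np subshell, which is unfavourable.
Tabulated electron affinity (kJ/mol): Rb 47, Sr 5, Te 190, I 295.
So from lowest to highest: Sr < Rb < Te < I.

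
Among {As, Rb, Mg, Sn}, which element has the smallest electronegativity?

Mg is in period 3, group 2; As is in period 4, group 15; Rb is in period 5, group 1; Sn is in period 5, group 14.
Smaller atoms with higher effective nuclear charge are more electronegative.
Neither a single period nor a single group — weigh both effects.
Mg > Rb: both effects reinforce here, so Mg is clearly the higher of the two.
Sn > Mg: period and group pull opposite ways; the across-period shift dominates (1.96 vs 1.31).
As > Sn: both effects reinforce here, so As is clearly the higher of the two.
For reference (Pauling): Mg 1.31, As 2.18, Rb 0.82, Sn 1.96.
The smallest electronegativity among these belongs to Rb.

Rb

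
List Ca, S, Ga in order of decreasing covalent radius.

S is in period 3, group 16; Ca is in period 4, group 2; Ga is in period 4, group 13.
Radius decreases left→right (rising Z_eff, same n) and increases top→bottom (higher n).
Neither a single period nor a single group — weigh both effects.
Ga > S: both effects reinforce here, so Ga is clearly the larger of the two.
Ca > Ga: both are in period 4; the period trend gives Ca the larger value.
For reference (pm): S 103, Ca 171, Ga 124.
So from largest to smallest: Ca > Ga > S.

Ca > Ga > S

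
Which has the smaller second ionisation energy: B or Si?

Si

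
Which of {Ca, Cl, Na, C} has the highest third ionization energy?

IE_3 is the cost of taking one more electron from the +2 cation: Ca²⁺ is the bare [Ar] core; Cl²⁺ still has 5 valence electrons; Na²⁺ is already 1 electron into the core; C²⁺ still has 2 valence electrons.
Pulling an electron out of a noble-gas core costs far more than removing a remaining valence electron, so Ca and Na sit at the high end of IE_3.
Valence configurations: Cl²⁺ [Ne]3s²3p³, C²⁺ [He]2s².
The numbers (kJ/mol): Ca 4912, Cl 3822, Na 6910, C 4620.
Overall IE_3 order: Cl < C < Ca < Na.

Na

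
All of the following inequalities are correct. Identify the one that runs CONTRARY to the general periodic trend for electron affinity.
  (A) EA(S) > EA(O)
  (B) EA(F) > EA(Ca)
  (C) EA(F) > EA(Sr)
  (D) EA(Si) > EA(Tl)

The general trend: electron affinity increases across a period and decreases down a group.
(A) S (period 3, group 16) vs O (period 2, group 16): the stated order contradicts the simple trend.
(B) F (period 2, group 17) vs Ca (period 4, group 2): the stated order agrees with the simple trend.
(C) F (period 2, group 17) vs Sr (period 5, group 2): the stated order agrees with the simple trend.
(D) Si (period 3, group 14) vs Tl (period 6, group 13): the stated order agrees with the simple trend.
The exception is (A): the compact 2p subshell of O repels the added electron more than S's larger 3p does.

(A)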